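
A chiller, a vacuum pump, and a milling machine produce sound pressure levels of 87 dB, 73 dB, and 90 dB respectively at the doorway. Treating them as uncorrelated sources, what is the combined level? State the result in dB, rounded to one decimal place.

For uncorrelated sources the intensities add, so convert each level to linear form, sum, and take 10·log₁₀ of the total.
Σ 10^(L/10) = 10^(87/10) + 10^(73/10) + 10^(90/10) = 1.521e+09.
L_total = 10·log₁₀(1.521e+09) = 91.82 dB.

91.8 dB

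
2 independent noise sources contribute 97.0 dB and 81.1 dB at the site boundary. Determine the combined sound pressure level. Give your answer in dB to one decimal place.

For uncorrelated sources the intensities add, so convert each level to linear form, sum, and take 10·log₁₀ of the total.
Σ 10^(L/10) = 10^(97.0/10) + 10^(81.1/10) = 5.141e+09.
L_total = 10·log₁₀(5.141e+09) = 97.11 dB.

97.1 dB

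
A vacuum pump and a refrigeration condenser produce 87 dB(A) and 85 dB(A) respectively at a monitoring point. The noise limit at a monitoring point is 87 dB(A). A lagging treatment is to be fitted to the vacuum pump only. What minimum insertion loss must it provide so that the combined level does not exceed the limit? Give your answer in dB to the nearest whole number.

Fixed contribution from the other source: Σ 10^(L/10) = 10^(85/10) = 3.162e+08 (85.00 dB(A)).
The limit corresponds to 10^(87/10) = 5.012e+08; subtracting the fixed part leaves 1.850e+08 for the vacuum pump, i.e. 82.67 dB(A).
Required insertion loss = 87 − 82.67 = 4.33 dB.

4 dB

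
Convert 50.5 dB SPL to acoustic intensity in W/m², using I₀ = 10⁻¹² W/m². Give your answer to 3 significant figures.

I = I₀·10^(L/10) = 10⁻¹² × 10^(50.5/10) = 10^(-6.950).

1.12e-07 W/m²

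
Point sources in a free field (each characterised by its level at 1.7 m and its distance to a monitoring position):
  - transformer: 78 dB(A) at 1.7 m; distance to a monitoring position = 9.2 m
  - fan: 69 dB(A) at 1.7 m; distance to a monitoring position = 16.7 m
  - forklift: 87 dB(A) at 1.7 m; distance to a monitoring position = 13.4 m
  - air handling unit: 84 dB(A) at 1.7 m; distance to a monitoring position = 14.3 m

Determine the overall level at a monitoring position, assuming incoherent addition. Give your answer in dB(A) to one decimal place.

71.4 dB(A)

Apply inverse-square spreading to bring every level to the receiver, then sum 10^(L/10).
transformer: 78 − 20·log₁₀(9.2/1.7) = 78 − 14.67 = 63.33 dB(A).
fan: 69 − 20·log₁₀(16.7/1.7) = 69 − 19.85 = 49.15 dB(A).
forklift: 87 − 20·log₁₀(13.4/1.7) = 87 − 17.93 = 69.07 dB(A).
air handling unit: 84 − 20·log₁₀(14.3/1.7) = 84 − 18.50 = 65.50 dB(A).
Σ 10^(L/10) = 1.385e+07 → L_total = 10·log₁₀(1.385e+07) = 71.42 dB(A).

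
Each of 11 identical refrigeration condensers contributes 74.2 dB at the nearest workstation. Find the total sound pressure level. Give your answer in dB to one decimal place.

84.6 dB

With 11 equal, uncorrelated contributions the intensity is 11× that of one unit, giving a rise of 10·log₁₀ 11.
L_total = 74.2 + 10·log₁₀(11) = 74.2 + 10.414 = 84.61 dB.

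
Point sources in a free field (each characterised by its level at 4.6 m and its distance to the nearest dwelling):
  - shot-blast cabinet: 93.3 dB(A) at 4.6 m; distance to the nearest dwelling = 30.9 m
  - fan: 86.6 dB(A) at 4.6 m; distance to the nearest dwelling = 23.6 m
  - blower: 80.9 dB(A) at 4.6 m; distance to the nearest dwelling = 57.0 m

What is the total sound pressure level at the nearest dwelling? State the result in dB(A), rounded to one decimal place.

78.2 dB(A)

Apply inverse-square spreading to bring every level to the receiver, then sum 10^(L/10).
shot-blast cabinet: 93.3 − 20·log₁₀(30.9/4.6) = 93.3 − 16.54 = 76.76 dB(A).
fan: 86.6 − 20·log₁₀(23.6/4.6) = 86.6 − 14.20 = 72.40 dB(A).
blower: 80.9 − 20·log₁₀(57.0/4.6) = 80.9 − 21.86 = 59.04 dB(A).
Σ 10^(L/10) = 6.555e+07 → L_total = 10·log₁₀(6.555e+07) = 78.17 dB(A).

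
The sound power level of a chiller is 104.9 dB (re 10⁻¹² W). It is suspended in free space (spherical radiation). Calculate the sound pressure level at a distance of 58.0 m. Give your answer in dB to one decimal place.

The power spreads over a sphere of area 4π·r², so L_p = L_w − 10·log₁₀(4π·r²).
4π·r² = 4.227e+04 m², 10·log₁₀ of that is 46.261 dB.
L_p = 104.9 − 46.261 = 58.64 dB.

58.6 dB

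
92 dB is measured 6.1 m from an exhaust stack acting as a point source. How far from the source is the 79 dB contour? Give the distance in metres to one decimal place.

Point-source spreading drops the level by 20·log₁₀(r₂/r₁); inverting, r₂/r₁ = 10^(ΔL/20).
r₂ = 6.1·10^((92−79)/20) = 6.1·10^(13.0/20) = 27.25 m.

27.2 m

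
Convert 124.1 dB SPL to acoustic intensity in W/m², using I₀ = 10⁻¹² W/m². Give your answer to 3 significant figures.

I/I₀ = 10^(124.1/10) = 2.57e+12, so I = 2.57e+12 × 10⁻¹² W/m².

2.57 W/m²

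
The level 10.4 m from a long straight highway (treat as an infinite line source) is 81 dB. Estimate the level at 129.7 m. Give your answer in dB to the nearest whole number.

Cylindrical spreading from a line source gives a 10·log₁₀(r₂/r₁) drop.
L₂ = 81 − 10·log₁₀(129.7/10.4) = 81 − 10.959 = 70.04 dB.

70 dB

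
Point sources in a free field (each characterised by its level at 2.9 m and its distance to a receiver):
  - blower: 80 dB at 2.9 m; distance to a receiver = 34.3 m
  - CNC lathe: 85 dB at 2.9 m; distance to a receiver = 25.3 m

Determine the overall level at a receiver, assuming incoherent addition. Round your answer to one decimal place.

66.9 dB

First find each source's level at the receiver (point-source: −20·log₁₀(r/r_ref)), then combine on an intensity basis.
blower: 80 − 20·log₁₀(34.3/2.9) = 80 − 21.46 = 58.54 dB.
CNC lathe: 85 − 20·log₁₀(25.3/2.9) = 85 − 18.81 = 66.19 dB.
Σ 10^(L/10) = 4.870e+06 → L_total = 10·log₁₀(4.870e+06) = 66.88 dB.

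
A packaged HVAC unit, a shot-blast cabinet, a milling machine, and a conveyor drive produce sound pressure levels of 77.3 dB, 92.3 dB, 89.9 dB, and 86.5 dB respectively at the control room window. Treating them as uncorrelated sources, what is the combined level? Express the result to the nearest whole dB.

For uncorrelated sources the intensities add, so convert each level to linear form, sum, and take 10·log₁₀ of the total.
Σ 10^(L/10) = 10^(77.3/10) + 10^(92.3/10) + 10^(89.9/10) + 10^(86.5/10) = 3.176e+09.
L_total = 10·log₁₀(3.176e+09) = 95.02 dB.

95 dB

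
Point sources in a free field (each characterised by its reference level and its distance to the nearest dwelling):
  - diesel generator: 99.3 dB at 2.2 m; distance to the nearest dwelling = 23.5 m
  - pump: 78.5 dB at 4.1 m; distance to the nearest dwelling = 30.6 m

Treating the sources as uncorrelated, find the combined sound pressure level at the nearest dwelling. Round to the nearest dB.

79 dB

First find each source's level at the receiver (point-source: −20·log₁₀(r/r_ref)), then combine on an intensity basis.
diesel generator: 99.3 − 20·log₁₀(23.5/2.2) = 99.3 − 20.57 = 78.73 dB.
pump: 78.5 − 20·log₁₀(30.6/4.1) = 78.5 − 17.46 = 61.04 dB.
Σ 10^(L/10) = 7.587e+07 → L_total = 10·log₁₀(7.587e+07) = 78.80 dB.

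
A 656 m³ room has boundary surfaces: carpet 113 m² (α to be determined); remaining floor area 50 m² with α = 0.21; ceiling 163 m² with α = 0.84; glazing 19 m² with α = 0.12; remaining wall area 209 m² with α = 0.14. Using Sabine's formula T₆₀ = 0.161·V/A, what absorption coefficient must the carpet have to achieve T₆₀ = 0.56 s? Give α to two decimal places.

0.09

From T₆₀ = 0.161·V/A, the target T₆₀ = 0.56 s needs A = 0.161·656/0.56 = 188.60 m².
Absorption from the other surfaces = 50·0.21 + 163·0.84 + 19·0.12 + 209·0.14 = 178.96 m², so the carpet must supply 9.64 m² over 113 m².
α = 9.64/113 = 0.085.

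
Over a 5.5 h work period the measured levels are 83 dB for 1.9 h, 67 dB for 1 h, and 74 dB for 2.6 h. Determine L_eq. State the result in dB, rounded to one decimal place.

79.1 dB

Weight each interval's intensity by its duration and average over T = 5.5 h:
Σ tᵢ·10^(Lᵢ/10) = 1.9·10^(83/10) + 1·10^(67/10) + 2.6·10^(74/10) = 4.494e+08.
L_eq = 10·log₁₀(4.494e+08/5.5) = 79.12 dB.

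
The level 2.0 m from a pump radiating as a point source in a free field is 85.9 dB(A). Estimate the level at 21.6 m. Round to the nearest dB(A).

Point-source attenuation: ΔL = 20·log₁₀(r₂/r₁) = 20·log₁₀(21.6/2.0) = 20.668 dB.
L₂ = 85.9 − 20·log₁₀(21.6/2.0) = 85.9 − 20.668 = 65.23 dB(A).

65 dB(A)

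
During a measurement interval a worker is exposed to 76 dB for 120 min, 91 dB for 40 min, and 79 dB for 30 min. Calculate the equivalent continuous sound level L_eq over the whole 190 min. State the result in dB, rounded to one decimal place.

L_eq = 10·log₁₀[(1/T)·Σ tᵢ·10^(Lᵢ/10)] with T = 190 min.
Σ tᵢ·10^(Lᵢ/10) = 120·10^(76/10) + 40·10^(91/10) + 30·10^(79/10) = 5.752e+10.
L_eq = 10·log₁₀(5.752e+10/190) = 84.81 dB.

84.8 dB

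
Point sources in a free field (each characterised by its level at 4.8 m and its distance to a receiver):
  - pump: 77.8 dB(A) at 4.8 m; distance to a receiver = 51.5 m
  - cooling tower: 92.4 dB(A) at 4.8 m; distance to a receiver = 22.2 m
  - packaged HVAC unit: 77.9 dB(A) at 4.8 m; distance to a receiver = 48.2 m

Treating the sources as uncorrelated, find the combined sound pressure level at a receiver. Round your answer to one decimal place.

First find each source's level at the receiver (point-source: −20·log₁₀(r/r_ref)), then combine on an intensity basis.
pump: 77.8 − 20·log₁₀(51.5/4.8) = 77.8 − 20.61 = 57.19 dB(A).
cooling tower: 92.4 − 20·log₁₀(22.2/4.8) = 92.4 − 13.30 = 79.10 dB(A).
packaged HVAC unit: 77.9 − 20·log₁₀(48.2/4.8) = 77.9 − 20.04 = 57.86 dB(A).
Σ 10^(L/10) = 8.238e+07 → L_total = 10·log₁₀(8.238e+07) = 79.16 dB(A).

79.2 dB(A)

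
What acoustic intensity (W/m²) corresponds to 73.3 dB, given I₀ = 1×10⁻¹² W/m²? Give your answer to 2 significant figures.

2.1e-05 W/m²

I/I₀ = 10^(73.3/10) = 2.138e+07, so I = 2.138e+07 × 10⁻¹² W/m².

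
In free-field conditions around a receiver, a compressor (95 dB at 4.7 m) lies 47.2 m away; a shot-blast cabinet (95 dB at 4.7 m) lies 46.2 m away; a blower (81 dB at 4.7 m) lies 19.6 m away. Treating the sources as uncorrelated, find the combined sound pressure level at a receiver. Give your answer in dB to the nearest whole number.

First find each source's level at the receiver (point-source: −20·log₁₀(r/r_ref)), then combine on an intensity basis.
compressor: 95 − 20·log₁₀(47.2/4.7) = 95 − 20.04 = 74.96 dB.
shot-blast cabinet: 95 − 20·log₁₀(46.2/4.7) = 95 − 19.85 = 75.15 dB.
blower: 81 − 20·log₁₀(19.6/4.7) = 81 − 12.40 = 68.60 dB.
Σ 10^(L/10) = 7.132e+07 → L_total = 10·log₁₀(7.132e+07) = 78.53 dB.

79 dB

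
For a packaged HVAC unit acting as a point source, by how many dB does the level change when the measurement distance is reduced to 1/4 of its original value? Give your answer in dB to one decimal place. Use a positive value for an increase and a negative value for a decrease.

With spherical spreading the level changes by −20·log₁₀(r₂/r₁).
ΔL = −20·log₁₀(0.25) = +12.04 dB.

+12.0 dB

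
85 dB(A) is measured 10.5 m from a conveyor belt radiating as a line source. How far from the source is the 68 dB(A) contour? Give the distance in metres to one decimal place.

The 17.0 dB drop corresponds to a distance ratio of 10^(17.0/10) for a line source.
r₂ = 10.5·10^((85−68)/10) = 10.5·10^(17.0/10) = 526.25 m.

526.2 m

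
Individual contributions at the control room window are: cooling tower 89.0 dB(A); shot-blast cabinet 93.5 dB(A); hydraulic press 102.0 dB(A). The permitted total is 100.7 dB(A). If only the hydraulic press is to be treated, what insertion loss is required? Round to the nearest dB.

3 dB

The untreated sources together contribute 10^(89.0/10) + 10^(93.5/10) = 3.033e+09, i.e. 94.82 dB(A).
To meet 100.7 dB(A) overall, the treated hydraulic press may contribute at most 10^(100.7/10) − 3.033e+09 = 8.716e+09, i.e. 99.40 dB(A).
Required insertion loss = 102.0 − 99.40 = 2.60 dB.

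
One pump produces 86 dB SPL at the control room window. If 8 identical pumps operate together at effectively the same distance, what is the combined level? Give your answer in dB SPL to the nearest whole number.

95 dB SPL

N identical incoherent sources raise the level by 10·log₁₀ N.
L_total = 86 + 10·log₁₀(8) = 86 + 9.031 = 95.03 dB SPL.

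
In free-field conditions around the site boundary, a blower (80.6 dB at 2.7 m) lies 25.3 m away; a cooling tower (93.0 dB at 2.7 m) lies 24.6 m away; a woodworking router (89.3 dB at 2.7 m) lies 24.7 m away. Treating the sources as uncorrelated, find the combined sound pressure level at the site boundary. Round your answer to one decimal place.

75.5 dB

Apply inverse-square spreading to bring every level to the receiver, then sum 10^(L/10).
blower: 80.6 − 20·log₁₀(25.3/2.7) = 80.6 − 19.44 = 61.16 dB.
cooling tower: 93.0 − 20·log₁₀(24.6/2.7) = 93.0 − 19.19 = 73.81 dB.
woodworking router: 89.3 − 20·log₁₀(24.7/2.7) = 89.3 − 19.23 = 70.07 dB.
Σ 10^(L/10) = 3.551e+07 → L_total = 10·log₁₀(3.551e+07) = 75.50 dB.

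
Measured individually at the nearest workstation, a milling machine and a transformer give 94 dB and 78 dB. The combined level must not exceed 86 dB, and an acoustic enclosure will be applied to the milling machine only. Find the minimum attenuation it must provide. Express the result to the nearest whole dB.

The untreated sources together contribute 10^(78/10) = 6.310e+07, i.e. 78.00 dB.
To meet 86 dB overall, the treated milling machine may contribute at most 10^(86/10) − 6.310e+07 = 3.350e+08, i.e. 85.25 dB.
Required insertion loss = 94 − 85.25 = 8.75 dB.

9 dB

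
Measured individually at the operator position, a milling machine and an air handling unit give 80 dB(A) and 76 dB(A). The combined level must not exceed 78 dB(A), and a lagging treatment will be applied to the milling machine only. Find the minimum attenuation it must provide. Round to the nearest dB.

6 dB

Everything except the milling machine sums to 10^(76/10) = 3.981e+07 in linear terms, 76.00 dB(A).
To meet 78 dB(A) overall, the treated milling machine may contribute at most 10^(78/10) − 3.981e+07 = 2.329e+07, i.e. 73.67 dB(A).
So the milling machine must be reduced from 80 to 73.67 dB(A): IL = 6.33 dB.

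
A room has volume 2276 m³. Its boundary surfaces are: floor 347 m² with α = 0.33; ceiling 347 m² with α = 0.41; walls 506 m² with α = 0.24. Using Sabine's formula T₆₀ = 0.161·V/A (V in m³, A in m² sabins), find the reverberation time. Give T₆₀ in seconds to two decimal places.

Summing Sᵢαᵢ: 347·0.33 + 347·0.41 + 506·0.24 = 378.22 m².
T₆₀ = 0.161·V/A = 0.161·2276/378.22 = 0.969 s.

0.97 s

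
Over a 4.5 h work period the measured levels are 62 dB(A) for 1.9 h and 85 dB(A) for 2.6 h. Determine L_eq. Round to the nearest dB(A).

L_eq = 10·log₁₀[(1/T)·Σ tᵢ·10^(Lᵢ/10)] with T = 4.5 h.
Σ tᵢ·10^(Lᵢ/10) = 1.9·10^(62/10) + 2.6·10^(85/10) = 8.252e+08.
L_eq = 10·log₁₀(8.252e+08/4.5) = 82.63 dB(A).

83 dB(A)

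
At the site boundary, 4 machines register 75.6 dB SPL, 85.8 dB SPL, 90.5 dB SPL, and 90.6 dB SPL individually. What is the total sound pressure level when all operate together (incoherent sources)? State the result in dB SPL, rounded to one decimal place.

94.3 dB SPL

For uncorrelated sources the intensities add, so convert each level to linear form, sum, and take 10·log₁₀ of the total.
Σ 10^(L/10) = 10^(75.6/10) + 10^(85.8/10) + 10^(90.5/10) + 10^(90.6/10) = 2.687e+09.
L_total = 10·log₁₀(2.687e+09) = 94.29 dB SPL.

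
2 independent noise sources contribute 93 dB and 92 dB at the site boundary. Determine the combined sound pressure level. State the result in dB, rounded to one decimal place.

For uncorrelated sources the intensities add, so convert each level to linear form, sum, and take 10·log₁₀ of the total.
Σ 10^(L/10) = 10^(93/10) + 10^(92/10) = 3.580e+09.
L_total = 10·log₁₀(3.580e+09) = 95.54 dB.

95.5 dB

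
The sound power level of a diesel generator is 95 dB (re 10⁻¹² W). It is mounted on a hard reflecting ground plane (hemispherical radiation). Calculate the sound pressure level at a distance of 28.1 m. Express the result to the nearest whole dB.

58 dB

L_p = L_w − 10·log₁₀(2π·r²) with r = 28.1 m.
2π·r² = 4961 m², 10·log₁₀ of that is 36.956 dB.
L_p = 95 − 36.956 = 58.04 dB.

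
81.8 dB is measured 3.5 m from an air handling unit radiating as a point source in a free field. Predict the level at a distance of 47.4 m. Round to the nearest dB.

59 dB

Spherical spreading from a point source gives a 20·log₁₀(r₂/r₁) drop.
L₂ = 81.8 − 20·log₁₀(47.4/3.5) = 81.8 − 22.634 = 59.17 dB.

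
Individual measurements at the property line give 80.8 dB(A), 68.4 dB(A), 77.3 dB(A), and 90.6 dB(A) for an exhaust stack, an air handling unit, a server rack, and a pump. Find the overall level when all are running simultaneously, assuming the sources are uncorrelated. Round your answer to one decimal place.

91.2 dB(A)

Incoherent sources combine by intensity addition: L_total = 10·log₁₀(Σ 10^(L_i/10)).
Σ 10^(L/10) = 10^(80.8/10) + 10^(68.4/10) + 10^(77.3/10) + 10^(90.6/10) = 1.329e+09.
L_total = 10·log₁₀(1.329e+09) = 91.24 dB(A).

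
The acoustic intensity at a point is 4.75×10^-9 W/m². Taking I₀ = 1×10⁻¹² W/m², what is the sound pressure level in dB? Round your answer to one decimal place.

36.8 dB

Dividing by I₀ shifts the exponent by 12: I/I₀ = 4.75×10^3.
L = 10·(0.6767 + 3) = 36.77 dB.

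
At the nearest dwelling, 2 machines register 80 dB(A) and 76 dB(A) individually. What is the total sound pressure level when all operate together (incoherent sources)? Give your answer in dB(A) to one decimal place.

Incoherent sources combine by intensity addition: L_total = 10·log₁₀(Σ 10^(L_i/10)).
Σ 10^(L/10) = 10^(80/10) + 10^(76/10) = 1.398e+08.
L_total = 10·log₁₀(1.398e+08) = 81.46 dB(A).

81.5 dB(A)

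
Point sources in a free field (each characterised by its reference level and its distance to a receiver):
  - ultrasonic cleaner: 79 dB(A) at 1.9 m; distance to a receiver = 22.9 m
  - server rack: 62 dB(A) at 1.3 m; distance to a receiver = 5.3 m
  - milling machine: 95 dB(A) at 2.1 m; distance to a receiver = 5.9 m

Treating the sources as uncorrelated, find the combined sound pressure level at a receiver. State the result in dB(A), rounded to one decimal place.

First find each source's level at the receiver (point-source: −20·log₁₀(r/r_ref)), then combine on an intensity basis.
ultrasonic cleaner: 79 − 20·log₁₀(22.9/1.9) = 79 − 21.62 = 57.38 dB(A).
server rack: 62 − 20·log₁₀(5.3/1.3) = 62 − 12.21 = 49.79 dB(A).
milling machine: 95 − 20·log₁₀(5.9/2.1) = 95 − 8.97 = 86.03 dB(A).
Σ 10^(L/10) = 4.013e+08 → L_total = 10·log₁₀(4.013e+08) = 86.03 dB(A).

86.0 dB(A)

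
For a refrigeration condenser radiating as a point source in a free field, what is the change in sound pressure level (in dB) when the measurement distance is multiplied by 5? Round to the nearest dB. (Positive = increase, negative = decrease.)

A point source loses 6 dB per doubling of distance; generally ΔL = −20·log₁₀(r₂/r₁).
ΔL = −20·log₁₀(5) = -13.98 dB.

-14 dB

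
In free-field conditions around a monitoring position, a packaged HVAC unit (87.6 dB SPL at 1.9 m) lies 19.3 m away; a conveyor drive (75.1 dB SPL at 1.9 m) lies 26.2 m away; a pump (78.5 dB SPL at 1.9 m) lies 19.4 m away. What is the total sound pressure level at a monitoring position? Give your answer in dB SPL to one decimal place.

68.1 dB SPL

Propagate each source to the receiver with L = L_ref − 20·log₁₀(r/r_ref), then add intensities.
packaged HVAC unit: 87.6 − 20·log₁₀(19.3/1.9) = 87.6 − 20.14 = 67.46 dB SPL.
conveyor drive: 75.1 − 20·log₁₀(26.2/1.9) = 75.1 − 22.79 = 52.31 dB SPL.
pump: 78.5 − 20·log₁₀(19.4/1.9) = 78.5 − 20.18 = 58.32 dB SPL.
Σ 10^(L/10) = 6.426e+06 → L_total = 10·log₁₀(6.426e+06) = 68.08 dB SPL.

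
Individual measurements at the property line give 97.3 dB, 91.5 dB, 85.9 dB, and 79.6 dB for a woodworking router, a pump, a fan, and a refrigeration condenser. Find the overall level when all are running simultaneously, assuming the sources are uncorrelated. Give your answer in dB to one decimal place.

98.6 dB

For uncorrelated sources the intensities add, so convert each level to linear form, sum, and take 10·log₁₀ of the total.
Σ 10^(L/10) = 10^(97.3/10) + 10^(91.5/10) + 10^(85.9/10) + 10^(79.6/10) = 7.263e+09.
L_total = 10·log₁₀(7.263e+09) = 98.61 dB.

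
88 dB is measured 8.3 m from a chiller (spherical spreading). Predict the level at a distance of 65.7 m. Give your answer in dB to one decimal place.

70.0 dB

Spherical spreading from a point source gives a 20·log₁₀(r₂/r₁) drop.
L₂ = 88 − 20·log₁₀(65.7/8.3) = 88 − 17.970 = 70.03 dB.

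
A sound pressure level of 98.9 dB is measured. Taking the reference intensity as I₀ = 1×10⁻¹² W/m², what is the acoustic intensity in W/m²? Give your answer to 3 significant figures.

L = 10·log₁₀(I/I₀) ⇒ I = I₀·10^(L/10) = 10⁻¹² × 10^9.89.

0.00776 W/m²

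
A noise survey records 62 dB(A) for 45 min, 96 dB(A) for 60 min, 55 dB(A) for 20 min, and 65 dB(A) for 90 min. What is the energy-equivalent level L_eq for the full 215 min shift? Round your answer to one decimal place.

The energy average is taken in the linear domain: L_eq = 10·log₁₀[(Σ tᵢ·10^(Lᵢ/10))/T], T = 215 min.
Σ tᵢ·10^(Lᵢ/10) = 45·10^(62/10) + 60·10^(96/10) + 20·10^(55/10) + 90·10^(65/10) = 2.392e+11.
L_eq = 10·log₁₀(2.392e+11/215) = 90.46 dB(A).

90.5 dB(A)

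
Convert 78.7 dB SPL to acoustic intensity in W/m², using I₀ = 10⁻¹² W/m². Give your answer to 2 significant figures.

I/I₀ = 10^(78.7/10) = 7.413e+07, so I = 7.413e+07 × 10⁻¹² W/m².

7.4e-05 W/m²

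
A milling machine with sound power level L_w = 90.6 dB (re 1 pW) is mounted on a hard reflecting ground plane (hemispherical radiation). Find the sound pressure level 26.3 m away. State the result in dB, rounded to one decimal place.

54.2 dB

The power spreads over a hemisphere of area 2π·r², so L_p = L_w − 10·log₁₀(2π·r²).
2π·r² = 4346 m², 10·log₁₀ of that is 36.381 dB.
L_p = 90.6 − 36.381 = 54.22 dB.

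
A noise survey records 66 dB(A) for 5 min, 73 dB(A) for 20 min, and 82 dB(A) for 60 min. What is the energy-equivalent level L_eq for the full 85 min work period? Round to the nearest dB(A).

Weight each interval's intensity by its duration and average over T = 85 min:
Σ tᵢ·10^(Lᵢ/10) = 5·10^(66/10) + 20·10^(73/10) + 60·10^(82/10) = 9.928e+09.
L_eq = 10·log₁₀(9.928e+09/85) = 80.67 dB(A).

81 dB(A)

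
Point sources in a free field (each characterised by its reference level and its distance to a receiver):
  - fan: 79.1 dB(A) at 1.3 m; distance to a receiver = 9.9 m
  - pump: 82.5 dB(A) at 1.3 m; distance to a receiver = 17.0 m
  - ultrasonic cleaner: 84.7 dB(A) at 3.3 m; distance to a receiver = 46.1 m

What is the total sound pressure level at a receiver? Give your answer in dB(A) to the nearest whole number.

66 dB(A)

First find each source's level at the receiver (point-source: −20·log₁₀(r/r_ref)), then combine on an intensity basis.
fan: 79.1 − 20·log₁₀(9.9/1.3) = 79.1 − 17.63 = 61.47 dB(A).
pump: 82.5 − 20·log₁₀(17.0/1.3) = 82.5 − 22.33 = 60.17 dB(A).
ultrasonic cleaner: 84.7 − 20·log₁₀(46.1/3.3) = 84.7 − 22.90 = 61.80 dB(A).
Σ 10^(L/10) = 3.954e+06 → L_total = 10·log₁₀(3.954e+06) = 65.97 dB(A).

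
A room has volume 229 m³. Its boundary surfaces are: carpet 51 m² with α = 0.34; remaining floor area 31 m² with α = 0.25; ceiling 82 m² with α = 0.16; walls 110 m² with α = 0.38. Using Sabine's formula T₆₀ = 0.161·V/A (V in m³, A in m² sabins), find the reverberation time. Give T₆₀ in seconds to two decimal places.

0.46 s

A = Σ Sᵢαᵢ = 51·0.34 + 31·0.25 + 82·0.16 + 110·0.38 = 80.01 m².
T₆₀ = 0.161 × 229 / 80.01 = 0.461 s.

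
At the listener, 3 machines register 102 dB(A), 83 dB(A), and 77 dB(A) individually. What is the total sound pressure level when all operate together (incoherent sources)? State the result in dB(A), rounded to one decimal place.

For uncorrelated sources the intensities add, so convert each level to linear form, sum, and take 10·log₁₀ of the total.
Σ 10^(L/10) = 10^(102/10) + 10^(83/10) + 10^(77/10) = 1.610e+10.
L_total = 10·log₁₀(1.610e+10) = 102.07 dB(A).

102.1 dB(A)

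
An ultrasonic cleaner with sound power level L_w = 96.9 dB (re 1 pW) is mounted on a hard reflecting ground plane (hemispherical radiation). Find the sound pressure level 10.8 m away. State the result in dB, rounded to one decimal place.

68.2 dB

Free-field hemispherical radiation: L_p = L_w − 10·log₁₀(2π·r²), r = 10.8 m.
2π·r² = 732.9 m², 10·log₁₀ of that is 28.650 dB.
L_p = 96.9 − 28.650 = 68.25 dB.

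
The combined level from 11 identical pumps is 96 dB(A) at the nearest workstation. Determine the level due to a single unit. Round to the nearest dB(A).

86 dB(A)

Dividing the total intensity by 11 lowers the level by 10·log₁₀ 11 = 10.414 dB: L₁ = 96 − 10.414.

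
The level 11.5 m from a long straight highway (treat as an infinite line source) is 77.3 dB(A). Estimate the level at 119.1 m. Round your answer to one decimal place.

67.1 dB(A)

Cylindrical spreading from a line source gives a 10·log₁₀(r₂/r₁) drop.
L₂ = 77.3 − 10·log₁₀(119.1/11.5) = 77.3 − 10.152 = 67.15 dB(A).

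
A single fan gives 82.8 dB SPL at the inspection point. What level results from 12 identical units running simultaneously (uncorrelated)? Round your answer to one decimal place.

93.6 dB SPL

N identical incoherent sources raise the level by 10·log₁₀ N.
L_total = 82.8 + 10·log₁₀(12) = 82.8 + 10.792 = 93.59 dB SPL.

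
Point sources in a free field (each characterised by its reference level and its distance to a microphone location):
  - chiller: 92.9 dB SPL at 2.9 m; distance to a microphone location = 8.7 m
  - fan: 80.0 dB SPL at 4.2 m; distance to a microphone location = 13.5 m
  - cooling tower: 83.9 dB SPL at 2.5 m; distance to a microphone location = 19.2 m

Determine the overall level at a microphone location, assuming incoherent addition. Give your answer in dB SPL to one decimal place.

83.6 dB SPL

Propagate each source to the receiver with L = L_ref − 20·log₁₀(r/r_ref), then add intensities.
chiller: 92.9 − 20·log₁₀(8.7/2.9) = 92.9 − 9.54 = 83.36 dB SPL.
fan: 80.0 − 20·log₁₀(13.5/4.2) = 80.0 − 10.14 = 69.86 dB SPL.
cooling tower: 83.9 − 20·log₁₀(19.2/2.5) = 83.9 − 17.71 = 66.19 dB SPL.
Σ 10^(L/10) = 2.305e+08 → L_total = 10·log₁₀(2.305e+08) = 83.63 dB SPL.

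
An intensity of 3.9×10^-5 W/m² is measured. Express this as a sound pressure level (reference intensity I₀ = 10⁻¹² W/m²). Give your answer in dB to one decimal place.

Dividing by I₀ shifts the exponent by 12: I/I₀ = 3.9×10^7.
L = 10·(0.5911 + 7) = 75.91 dB.

75.9 dB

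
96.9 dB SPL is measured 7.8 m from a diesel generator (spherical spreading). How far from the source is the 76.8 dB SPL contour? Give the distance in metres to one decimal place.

78.9 m

The 20.1 dB drop corresponds to a distance ratio of 10^(20.1/20) for a point source.
r₂ = 7.8·10^((96.9−76.8)/20) = 7.8·10^(20.1/20) = 78.90 m.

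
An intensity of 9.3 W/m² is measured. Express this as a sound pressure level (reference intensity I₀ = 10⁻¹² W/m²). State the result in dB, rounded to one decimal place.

129.7 dB

L = 10·log₁₀(I/I₀) = 10·log₁₀(9.3/10⁻¹²) = 10·log₁₀(9.3×10^12).
L = 10·(0.9685 + 12) = 129.68 dB.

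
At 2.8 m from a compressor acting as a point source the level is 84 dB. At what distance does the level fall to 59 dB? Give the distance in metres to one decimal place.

The 25.0 dB drop corresponds to a distance ratio of 10^(25.0/20) for a point source.
r₂ = 2.8·10^((84−59)/20) = 2.8·10^(25.0/20) = 49.79 m.

49.8 m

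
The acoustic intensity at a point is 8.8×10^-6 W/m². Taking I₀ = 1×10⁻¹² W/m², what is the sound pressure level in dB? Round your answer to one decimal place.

69.4 dB

I/I₀ = 8.8×10^-6/10⁻¹² = 8.8×10^6, and L = 10·log₁₀(I/I₀).
L = 10·(0.9445 + 6) = 69.44 dB.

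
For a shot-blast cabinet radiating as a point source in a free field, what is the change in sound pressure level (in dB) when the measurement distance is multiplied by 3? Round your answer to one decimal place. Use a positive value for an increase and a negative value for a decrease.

-9.5 dB

Point-source spreading: ΔL = −20·log₁₀(r₂/r₁).
ΔL = −20·log₁₀(3) = -9.54 dB.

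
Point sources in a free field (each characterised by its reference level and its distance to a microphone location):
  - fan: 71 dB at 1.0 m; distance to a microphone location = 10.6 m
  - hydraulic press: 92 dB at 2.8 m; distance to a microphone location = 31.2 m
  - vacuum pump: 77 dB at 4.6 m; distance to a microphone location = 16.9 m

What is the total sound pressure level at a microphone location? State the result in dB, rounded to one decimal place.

Propagate each source to the receiver with L = L_ref − 20·log₁₀(r/r_ref), then add intensities.
fan: 71 − 20·log₁₀(10.6/1.0) = 71 − 20.51 = 50.49 dB.
hydraulic press: 92 − 20·log₁₀(31.2/2.8) = 92 − 20.94 = 71.06 dB.
vacuum pump: 77 − 20·log₁₀(16.9/4.6) = 77 − 11.30 = 65.70 dB.
Σ 10^(L/10) = 1.659e+07 → L_total = 10·log₁₀(1.659e+07) = 72.20 dB.

72.2 dB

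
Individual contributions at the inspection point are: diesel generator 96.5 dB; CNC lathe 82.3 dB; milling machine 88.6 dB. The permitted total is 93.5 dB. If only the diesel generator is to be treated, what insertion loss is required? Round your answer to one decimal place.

5.2 dB

The untreated sources together contribute 10^(82.3/10) + 10^(88.6/10) = 8.943e+08, i.e. 89.51 dB.
The limit corresponds to 10^(93.5/10) = 2.239e+09; subtracting the fixed part leaves 1.344e+09 for the diesel generator, i.e. 91.29 dB.
So the diesel generator must be reduced from 96.5 to 91.29 dB: IL = 5.21 dB.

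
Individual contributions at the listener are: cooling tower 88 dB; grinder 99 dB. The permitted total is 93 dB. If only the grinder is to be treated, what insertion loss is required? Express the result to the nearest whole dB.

The untreated sources together contribute 10^(88/10) = 6.310e+08, i.e. 88.00 dB.
To meet 93 dB overall, the treated grinder may contribute at most 10^(93/10) − 6.310e+08 = 1.364e+09, i.e. 91.35 dB.
So the grinder must be reduced from 99 to 91.35 dB: IL = 7.65 dB.

8 dB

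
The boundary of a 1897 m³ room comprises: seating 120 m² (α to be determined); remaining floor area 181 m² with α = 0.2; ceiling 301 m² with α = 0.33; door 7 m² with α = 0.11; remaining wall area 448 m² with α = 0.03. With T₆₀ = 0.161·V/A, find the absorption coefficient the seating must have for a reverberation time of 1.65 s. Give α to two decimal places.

0.29

From T₆₀ = 0.161·V/A, the target T₆₀ = 1.65 s needs A = 0.161·1897/1.65 = 185.10 m².
Absorption from the other surfaces = 181·0.2 + 301·0.33 + 7·0.11 + 448·0.03 = 149.74 m², so the seating must supply 35.36 m² over 120 m².
α = 35.36/120 = 0.295.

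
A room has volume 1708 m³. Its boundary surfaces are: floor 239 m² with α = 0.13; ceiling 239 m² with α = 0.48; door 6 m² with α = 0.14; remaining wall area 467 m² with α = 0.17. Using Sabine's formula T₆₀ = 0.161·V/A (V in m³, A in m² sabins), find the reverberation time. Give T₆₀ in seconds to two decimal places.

A = Σ Sᵢαᵢ = 239·0.13 + 239·0.48 + 6·0.14 + 467·0.17 = 226.02 m².
T₆₀ = 0.161 × 1708 / 226.02 = 1.217 s.

1.22 s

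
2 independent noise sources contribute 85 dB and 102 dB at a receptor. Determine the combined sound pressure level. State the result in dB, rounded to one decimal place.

For uncorrelated sources the intensities add, so convert each level to linear form, sum, and take 10·log₁₀ of the total.
Σ 10^(L/10) = 10^(85/10) + 10^(102/10) = 1.617e+10.
L_total = 10·log₁₀(1.617e+10) = 102.09 dB.

102.1 dB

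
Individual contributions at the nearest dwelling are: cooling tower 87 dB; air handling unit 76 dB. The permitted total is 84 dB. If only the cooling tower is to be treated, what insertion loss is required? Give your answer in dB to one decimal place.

3.7 dB

Everything except the cooling tower sums to 10^(76/10) = 3.981e+07 in linear terms, 76.00 dB.
The limit corresponds to 10^(84/10) = 2.512e+08; subtracting the fixed part leaves 2.114e+08 for the cooling tower, i.e. 83.25 dB.
Required insertion loss = 87 − 83.25 = 3.75 dB.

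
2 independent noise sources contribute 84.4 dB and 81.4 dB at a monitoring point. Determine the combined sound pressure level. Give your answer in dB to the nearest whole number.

For uncorrelated sources the intensities add, so convert each level to linear form, sum, and take 10·log₁₀ of the total.
Σ 10^(L/10) = 10^(84.4/10) + 10^(81.4/10) = 4.135e+08.
L_total = 10·log₁₀(4.135e+08) = 86.16 dB.

86 dB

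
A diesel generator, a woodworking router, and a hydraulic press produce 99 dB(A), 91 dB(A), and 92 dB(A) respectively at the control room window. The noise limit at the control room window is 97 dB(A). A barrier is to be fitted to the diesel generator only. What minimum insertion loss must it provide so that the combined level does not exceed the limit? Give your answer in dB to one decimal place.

5.6 dB

Everything except the diesel generator sums to 10^(91/10) + 10^(92/10) = 2.844e+09 in linear terms, 94.54 dB(A).
The limit corresponds to 10^(97/10) = 5.012e+09; subtracting the fixed part leaves 2.168e+09 for the diesel generator, i.e. 93.36 dB(A).
Required insertion loss = 99 − 93.36 = 5.64 dB.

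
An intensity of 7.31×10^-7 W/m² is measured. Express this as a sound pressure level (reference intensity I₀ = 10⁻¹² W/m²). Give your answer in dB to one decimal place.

I/I₀ = 7.31×10^-7/10⁻¹² = 7.31×10^5, and L = 10·log₁₀(I/I₀).
L = 10·(0.8639 + 5) = 58.64 dB.

58.6 dB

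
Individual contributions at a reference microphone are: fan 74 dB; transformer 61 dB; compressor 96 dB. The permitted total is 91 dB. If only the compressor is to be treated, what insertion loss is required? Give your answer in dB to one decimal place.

5.1 dB

Everything except the compressor sums to 10^(74/10) + 10^(61/10) = 2.638e+07 in linear terms, 74.21 dB.
The limit corresponds to 10^(91/10) = 1.259e+09; subtracting the fixed part leaves 1.233e+09 for the compressor, i.e. 90.91 dB.
Required insertion loss = 96 − 90.91 = 5.09 dB.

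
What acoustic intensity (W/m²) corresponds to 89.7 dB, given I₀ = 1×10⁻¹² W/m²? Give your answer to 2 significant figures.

I/I₀ = 10^(89.7/10) = 9.333e+08, so I = 9.333e+08 × 10⁻¹² W/m².

0.00093 W/m²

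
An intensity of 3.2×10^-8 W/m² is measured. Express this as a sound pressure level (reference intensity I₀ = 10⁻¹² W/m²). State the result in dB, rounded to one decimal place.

Dividing by I₀ shifts the exponent by 12: I/I₀ = 3.2×10^4.
L = 10·(0.5051 + 4) = 45.05 dB.

45.1 dB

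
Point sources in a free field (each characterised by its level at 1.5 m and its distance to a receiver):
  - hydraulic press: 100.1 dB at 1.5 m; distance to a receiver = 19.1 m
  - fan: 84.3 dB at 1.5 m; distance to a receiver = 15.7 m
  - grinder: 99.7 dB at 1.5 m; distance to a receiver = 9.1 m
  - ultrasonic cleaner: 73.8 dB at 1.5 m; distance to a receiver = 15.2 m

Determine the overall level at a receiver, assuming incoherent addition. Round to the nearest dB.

85 dB

First find each source's level at the receiver (point-source: −20·log₁₀(r/r_ref)), then combine on an intensity basis.
hydraulic press: 100.1 − 20·log₁₀(19.1/1.5) = 100.1 − 22.10 = 78.00 dB.
fan: 84.3 − 20·log₁₀(15.7/1.5) = 84.3 − 20.40 = 63.90 dB.
grinder: 99.7 − 20·log₁₀(9.1/1.5) = 99.7 − 15.66 = 84.04 dB.
ultrasonic cleaner: 73.8 − 20·log₁₀(15.2/1.5) = 73.8 − 20.12 = 53.68 dB.
Σ 10^(L/10) = 3.194e+08 → L_total = 10·log₁₀(3.194e+08) = 85.04 dB.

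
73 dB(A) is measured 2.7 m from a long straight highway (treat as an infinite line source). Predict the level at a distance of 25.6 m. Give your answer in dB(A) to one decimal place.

63.2 dB(A)

Cylindrical spreading from a line source gives a 10·log₁₀(r₂/r₁) drop.
L₂ = 73 − 10·log₁₀(25.6/2.7) = 73 − 9.769 = 63.23 dB(A).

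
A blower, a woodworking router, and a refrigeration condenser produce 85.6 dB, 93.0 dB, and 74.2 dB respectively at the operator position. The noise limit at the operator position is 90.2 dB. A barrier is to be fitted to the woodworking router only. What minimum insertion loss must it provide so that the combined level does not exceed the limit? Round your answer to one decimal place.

4.8 dB

Everything except the woodworking router sums to 10^(85.6/10) + 10^(74.2/10) = 3.894e+08 in linear terms, 85.90 dB.
The limit corresponds to 10^(90.2/10) = 1.047e+09; subtracting the fixed part leaves 6.577e+08 for the woodworking router, i.e. 88.18 dB.
So the woodworking router must be reduced from 93.0 to 88.18 dB: IL = 4.82 dB.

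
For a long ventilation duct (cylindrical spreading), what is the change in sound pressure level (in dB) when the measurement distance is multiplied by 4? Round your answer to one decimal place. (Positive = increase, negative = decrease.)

-6.0 dB

With cylindrical spreading the level changes by −10·log₁₀(r₂/r₁).
ΔL = −10·log₁₀(4) = -6.02 dB.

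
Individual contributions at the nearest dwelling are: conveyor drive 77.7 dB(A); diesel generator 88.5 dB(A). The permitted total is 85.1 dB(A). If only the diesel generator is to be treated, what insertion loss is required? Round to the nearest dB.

4 dB

Everything except the diesel generator sums to 10^(77.7/10) = 5.888e+07 in linear terms, 77.70 dB(A).
The limit corresponds to 10^(85.1/10) = 3.236e+08; subtracting the fixed part leaves 2.647e+08 for the diesel generator, i.e. 84.23 dB(A).
Required insertion loss = 88.5 − 84.23 = 4.27 dB.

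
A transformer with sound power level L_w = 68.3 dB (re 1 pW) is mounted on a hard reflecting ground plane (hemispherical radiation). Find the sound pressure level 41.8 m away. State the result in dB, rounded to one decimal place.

Free-field hemispherical radiation: L_p = L_w − 10·log₁₀(2π·r²), r = 41.8 m.
2π·r² = 1.098e+04 m², 10·log₁₀ of that is 40.405 dB.
L_p = 68.3 − 40.405 = 27.89 dB.

27.9 dB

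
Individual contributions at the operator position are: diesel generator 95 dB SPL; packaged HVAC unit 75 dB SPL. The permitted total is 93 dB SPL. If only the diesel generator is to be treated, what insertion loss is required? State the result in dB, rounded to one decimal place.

The untreated sources together contribute 10^(75/10) = 3.162e+07, i.e. 75.00 dB SPL.
The limit corresponds to 10^(93/10) = 1.995e+09; subtracting the fixed part leaves 1.964e+09 for the diesel generator, i.e. 92.93 dB SPL.
So the diesel generator must be reduced from 95 to 92.93 dB SPL: IL = 2.07 dB.

2.1 dB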